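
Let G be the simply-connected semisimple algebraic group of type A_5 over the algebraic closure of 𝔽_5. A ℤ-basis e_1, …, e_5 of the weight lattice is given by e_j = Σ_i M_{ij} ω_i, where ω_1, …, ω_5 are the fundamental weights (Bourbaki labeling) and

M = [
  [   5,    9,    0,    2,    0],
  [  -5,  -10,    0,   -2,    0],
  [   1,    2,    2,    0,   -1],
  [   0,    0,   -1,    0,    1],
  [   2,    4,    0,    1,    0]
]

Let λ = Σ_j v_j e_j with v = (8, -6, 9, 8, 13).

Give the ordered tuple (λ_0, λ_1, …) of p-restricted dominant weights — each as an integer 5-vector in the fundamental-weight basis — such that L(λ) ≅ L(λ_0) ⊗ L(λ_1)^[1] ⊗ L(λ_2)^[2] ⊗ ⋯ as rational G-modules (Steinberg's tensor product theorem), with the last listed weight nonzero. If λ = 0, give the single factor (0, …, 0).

Compute c_i = Σ_j M_{ij} v_j with v = (8, -6, 9, 8, 13):
  c_1 = 5·8 + (9)·(-6) + 0·9 + 2·8 + 0·13 = 2
  c_2 = (-5)·(8) + (-10)·(-6) + 0·9 + (-2)·(8) + 0·13 = 4
  c_3 = 1·8 + (2)·(-6) + 2·9 + 0·8 + (-1)·(13) = 1
  c_4 = 0·8 + (0)·(-6) + (-1)·(9) + 0·8 + 1·13 = 4
  c_5 = 2·8 + (4)·(-6) + 0·9 + 1·8 + 0·13 = 0
Base-5 expansion of each c_i:
  c_1 = 2 = 2·5^0
  c_2 = 4 = 4·5^0
  c_3 = 1 = 1·5^0
  c_4 = 4 = 4·5^0
  c_5 = 0
p-restricted factor λ_0 = (2, 4, 1, 4, 0)

((2, 4, 1, 4, 0),)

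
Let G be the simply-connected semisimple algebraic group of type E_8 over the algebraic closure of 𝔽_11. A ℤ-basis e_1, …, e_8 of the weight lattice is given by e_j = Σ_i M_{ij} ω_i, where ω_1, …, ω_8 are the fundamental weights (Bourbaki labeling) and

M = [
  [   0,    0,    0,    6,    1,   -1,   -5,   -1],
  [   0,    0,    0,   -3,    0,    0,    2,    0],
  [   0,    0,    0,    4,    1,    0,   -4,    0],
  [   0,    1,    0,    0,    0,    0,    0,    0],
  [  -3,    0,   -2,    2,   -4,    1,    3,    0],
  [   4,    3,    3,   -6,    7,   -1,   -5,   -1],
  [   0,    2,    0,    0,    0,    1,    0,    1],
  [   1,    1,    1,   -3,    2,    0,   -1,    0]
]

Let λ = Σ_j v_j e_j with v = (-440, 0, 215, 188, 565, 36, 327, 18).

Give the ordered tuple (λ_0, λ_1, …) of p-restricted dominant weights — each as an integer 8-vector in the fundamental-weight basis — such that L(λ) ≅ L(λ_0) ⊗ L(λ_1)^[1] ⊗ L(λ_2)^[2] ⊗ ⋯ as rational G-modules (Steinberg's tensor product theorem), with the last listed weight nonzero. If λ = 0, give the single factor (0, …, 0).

Compute c_i = Σ_j M_{ij} v_j with v = (-440, 0, 215, 188, 565, 36, 327, 18):
  c_1 = 0*-440 + 0*0 + 0*215 + 6*188 + 1*565 + -1*36 + -5*327 + -1*18 = 4
  c_2 = 0*-440 + 0*0 + 0*215 + -3*188 + 0*565 + 0*36 + 2*327 + 0*18 = 90
  c_3 = 0*-440 + 0*0 + 0*215 + 4*188 + 1*565 + 0*36 + -4*327 + 0*18 = 9
  c_4 = 0*-440 + 1*0 + 0*215 + 0*188 + 0*565 + 0*36 + 0*327 + 0*18 = 0
  c_5 = -3*-440 + 0*0 + -2*215 + 2*188 + -4*565 + 1*36 + 3*327 + 0*18 = 23
  c_6 = 4*-440 + 3*0 + 3*215 + -6*188 + 7*565 + -1*36 + -5*327 + -1*18 = 23
  c_7 = 0*-440 + 2*0 + 0*215 + 0*188 + 0*565 + 1*36 + 0*327 + 1*18 = 54
  c_8 = 1*-440 + 1*0 + 1*215 + -3*188 + 2*565 + 0*36 + -1*327 + 0*18 = 14
Base-11 expansion of each c_i:
  c_1 = 4 = 4·11^0
  c_2 = 90 = 2·11^0 + 8·11^1
  c_3 = 9 = 9·11^0
  c_4 = 0
  c_5 = 23 = 1·11^0 + 2·11^1
  c_6 = 23 = 1·11^0 + 2·11^1
  c_7 = 54 = 10·11^0 + 4·11^1
  c_8 = 14 = 3·11^0 + 1·11^1
p-restricted factor λ_0 = (4, 2, 9, 0, 1, 1, 10, 3)
p-restricted factor λ_1 = (0, 8, 0, 0, 2, 2, 4, 1)

((4, 2, 9, 0, 1, 1, 10, 3), (0, 8, 0, 0, 2, 2, 4, 1))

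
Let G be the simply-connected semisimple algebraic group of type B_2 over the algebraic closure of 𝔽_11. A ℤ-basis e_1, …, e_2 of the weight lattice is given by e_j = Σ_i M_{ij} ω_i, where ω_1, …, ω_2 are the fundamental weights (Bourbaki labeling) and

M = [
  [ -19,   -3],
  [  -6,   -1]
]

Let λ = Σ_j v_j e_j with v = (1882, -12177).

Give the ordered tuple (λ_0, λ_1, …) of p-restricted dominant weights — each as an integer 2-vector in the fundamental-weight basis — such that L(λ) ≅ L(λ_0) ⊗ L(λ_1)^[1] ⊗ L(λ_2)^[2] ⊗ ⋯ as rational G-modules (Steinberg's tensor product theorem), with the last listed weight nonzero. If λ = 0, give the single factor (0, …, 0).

In the fundamental-weight basis, λ has coordinates c = M·v (v = (1882, -12177)):
  c_1 = -19*1882 + -3*-12177 = 773
  c_2 = -6*1882 + -1*-12177 = 885
p = 11; digits c_i = Σ_j d_{ij}·11^j, 0 ≤ d_{ij} < 11:
  c_1 = 773 = 3·11^0 + 4·11^1 + 6·11^2
  c_2 = 885 = 5·11^0 + 3·11^1 + 7·11^2
p-restricted factor λ_0 = (3, 5)
p-restricted factor λ_1 = (4, 3)
p-restricted factor λ_2 = (6, 7)

((3, 5), (4, 3), (6, 7))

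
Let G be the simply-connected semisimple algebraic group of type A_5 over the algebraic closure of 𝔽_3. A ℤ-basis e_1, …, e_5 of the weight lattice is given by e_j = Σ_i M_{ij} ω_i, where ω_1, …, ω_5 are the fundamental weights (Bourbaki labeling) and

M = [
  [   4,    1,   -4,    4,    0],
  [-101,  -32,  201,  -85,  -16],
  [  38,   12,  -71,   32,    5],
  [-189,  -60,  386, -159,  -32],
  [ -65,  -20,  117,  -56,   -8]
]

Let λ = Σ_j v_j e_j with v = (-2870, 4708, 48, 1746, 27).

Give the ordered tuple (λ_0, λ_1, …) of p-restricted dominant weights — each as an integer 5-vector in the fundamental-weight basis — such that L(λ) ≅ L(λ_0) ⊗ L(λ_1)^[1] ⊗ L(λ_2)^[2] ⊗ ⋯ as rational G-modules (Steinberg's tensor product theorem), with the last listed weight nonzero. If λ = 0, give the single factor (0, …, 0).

((2, 2, 2, 0, 2), (0, 0, 2, 0, 1), (2, 2, 0, 0, 1), (0, 0, 1, 0, 0))

In the fundamental-weight basis, λ has coordinates c = M·v (v = (-2870, 4708, 48, 1746, 27)):
  c_1 = 4*-2870 + 1*4708 + -4*48 + 4*1746 + 0*27 = 20
  c_2 = -101*-2870 + -32*4708 + 201*48 + -85*1746 + -16*27 = 20
  c_3 = 38*-2870 + 12*4708 + -71*48 + 32*1746 + 5*27 = 35
  c_4 = -189*-2870 + -60*4708 + 386*48 + -159*1746 + -32*27 = 0
  c_5 = -65*-2870 + -20*4708 + 117*48 + -56*1746 + -8*27 = 14
Expand coordinatewise in base 3:
  c_1 = 20 = 2·3^0 + 0·3^1 + 2·3^2
  c_2 = 20 = 2·3^0 + 0·3^1 + 2·3^2
  c_3 = 35 = 2·3^0 + 2·3^1 + 0·3^2 + 1·3^3
  c_4 = 0
  c_5 = 14 = 2·3^0 + 1·3^1 + 1·3^2
λ_0 = (2, 2, 2, 0, 2)
λ_1 = (0, 0, 2, 0, 1)
λ_2 = (2, 2, 0, 0, 1)
λ_3 = (0, 0, 1, 0, 0)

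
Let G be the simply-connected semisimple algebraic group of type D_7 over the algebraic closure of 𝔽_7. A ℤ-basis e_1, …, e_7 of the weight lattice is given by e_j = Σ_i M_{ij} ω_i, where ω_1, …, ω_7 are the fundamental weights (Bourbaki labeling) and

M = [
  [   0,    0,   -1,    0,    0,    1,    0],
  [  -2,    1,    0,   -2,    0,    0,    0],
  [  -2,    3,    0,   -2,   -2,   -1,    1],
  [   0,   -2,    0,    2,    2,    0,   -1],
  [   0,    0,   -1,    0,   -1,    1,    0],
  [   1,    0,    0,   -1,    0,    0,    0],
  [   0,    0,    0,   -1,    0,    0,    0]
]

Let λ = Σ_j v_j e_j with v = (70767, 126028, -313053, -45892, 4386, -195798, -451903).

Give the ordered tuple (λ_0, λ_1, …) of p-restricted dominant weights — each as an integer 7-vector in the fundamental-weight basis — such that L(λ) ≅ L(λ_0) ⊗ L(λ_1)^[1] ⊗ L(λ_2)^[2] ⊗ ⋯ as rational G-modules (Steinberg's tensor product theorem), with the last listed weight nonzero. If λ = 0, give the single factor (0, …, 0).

ω-coordinates c = M·v, v = (70767, 126028, -313053, -45892, 4386, -195798, -451903):
  c_1 = 0·70767 + 0·126028 + (-1)·(-313053) + (0)·(-45892) + 0·4386 + (1)·(-195798) + (0)·(-451903) = 117255
  c_2 = (-2)·(70767) + 1·126028 + (0)·(-313053) + (-2)·(-45892) + 0·4386 + (0)·(-195798) + (0)·(-451903) = 76278
  c_3 = (-2)·(70767) + 3·126028 + (0)·(-313053) + (-2)·(-45892) + (-2)·(4386) + (-1)·(-195798) + (1)·(-451903) = 63457
  c_4 = 0·70767 + (-2)·(126028) + (0)·(-313053) + (2)·(-45892) + 2·4386 + (0)·(-195798) + (-1)·(-451903) = 116835
  c_5 = 0·70767 + 0·126028 + (-1)·(-313053) + (0)·(-45892) + (-1)·(4386) + (1)·(-195798) + (0)·(-451903) = 112869
  c_6 = 1·70767 + 0·126028 + (0)·(-313053) + (-1)·(-45892) + 0·4386 + (0)·(-195798) + (0)·(-451903) = 116659
  c_7 = 0·70767 + 0·126028 + (0)·(-313053) + (-1)·(-45892) + 0·4386 + (0)·(-195798) + (0)·(-451903) = 45892
Base-7 expansion of each c_i:
  c_1 = 117255 = 5·7^0 + 6·7^1 + 5·7^2 + 5·7^3 + 6·7^4 + 6·7^5
  c_2 = 76278 = 6·7^0 + 4·7^1 + 2·7^2 + 5·7^3 + 3·7^4 + 4·7^5
  c_3 = 63457 = 2·7^0 + 0·7^1 + 0·7^2 + 3·7^3 + 5·7^4 + 3·7^5
  c_4 = 116835 = 5·7^0 + 2·7^1 + 4·7^2 + 4·7^3 + 6·7^4 + 6·7^5
  c_5 = 112869 = 1·7^0 + 3·7^1 + 0·7^2 + 0·7^3 + 5·7^4 + 6·7^5
  c_6 = 116659 = 4·7^0 + 5·7^1 + 0·7^2 + 4·7^3 + 6·7^4 + 6·7^5
  c_7 = 45892 = 0·7^0 + 4·7^1 + 5·7^2 + 0·7^3 + 5·7^4 + 2·7^5
p-restricted factor λ_0 = (5, 6, 2, 5, 1, 4, 0)
p-restricted factor λ_1 = (6, 4, 0, 2, 3, 5, 4)
p-restricted factor λ_2 = (5, 2, 0, 4, 0, 0, 5)
p-restricted factor λ_3 = (5, 5, 3, 4, 0, 4, 0)
p-restricted factor λ_4 = (6, 3, 5, 6, 5, 6, 5)
p-restricted factor λ_5 = (6, 4, 3, 6, 6, 6, 2)

((5, 6, 2, 5, 1, 4, 0), (6, 4, 0, 2, 3, 5, 4), (5, 2, 0, 4, 0, 0, 5), (5, 5, 3, 4, 0, 4, 0), (6, 3, 5, 6, 5, 6, 5), (6, 4, 3, 6, 6, 6, 2))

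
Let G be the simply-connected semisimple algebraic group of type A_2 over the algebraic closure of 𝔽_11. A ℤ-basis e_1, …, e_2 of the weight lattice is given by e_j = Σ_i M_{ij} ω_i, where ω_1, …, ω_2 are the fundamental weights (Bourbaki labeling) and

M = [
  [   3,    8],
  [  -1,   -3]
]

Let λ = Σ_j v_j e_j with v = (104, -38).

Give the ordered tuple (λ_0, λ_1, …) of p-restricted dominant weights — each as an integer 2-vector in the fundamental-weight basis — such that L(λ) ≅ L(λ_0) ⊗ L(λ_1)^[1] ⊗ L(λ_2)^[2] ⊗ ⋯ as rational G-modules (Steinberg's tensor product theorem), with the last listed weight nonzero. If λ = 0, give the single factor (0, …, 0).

((8, 10),)

In the fundamental-weight basis, λ has coordinates c = M·v (v = (104, -38)):
  c_1 = 3·104 + (8)·(-38) = 8
  c_2 = (-1)·(104) + (-3)·(-38) = 10
Base-11 expansion of each c_i:
  c_1 = 8 = 8·11^0
  c_2 = 10 = 10·11^0
p-restricted factor λ_0 = (8, 10)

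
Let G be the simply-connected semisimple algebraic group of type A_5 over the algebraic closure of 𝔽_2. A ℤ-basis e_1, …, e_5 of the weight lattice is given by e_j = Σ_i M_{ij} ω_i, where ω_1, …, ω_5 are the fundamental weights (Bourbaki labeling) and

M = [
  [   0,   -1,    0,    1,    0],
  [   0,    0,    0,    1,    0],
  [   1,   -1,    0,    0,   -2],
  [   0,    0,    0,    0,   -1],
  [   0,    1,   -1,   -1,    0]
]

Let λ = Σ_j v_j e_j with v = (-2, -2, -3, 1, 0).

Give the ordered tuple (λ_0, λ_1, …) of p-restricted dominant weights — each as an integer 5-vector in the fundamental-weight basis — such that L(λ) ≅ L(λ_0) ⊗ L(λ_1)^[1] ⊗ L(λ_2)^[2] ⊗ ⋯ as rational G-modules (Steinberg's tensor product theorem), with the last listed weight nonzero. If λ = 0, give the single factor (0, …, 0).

Change of basis e → ω: c = M·v where v = (-2, -2, -3, 1, 0):
  c_1 = 0*-2 + -1*-2 + 0*-3 + 1*1 + 0*0 = 3
  c_2 = 0*-2 + 0*-2 + 0*-3 + 1*1 + 0*0 = 1
  c_3 = 1*-2 + -1*-2 + 0*-3 + 0*1 + -2*0 = 0
  c_4 = 0*-2 + 0*-2 + 0*-3 + 0*1 + -1*0 = 0
  c_5 = 0*-2 + 1*-2 + -1*-3 + -1*1 + 0*0 = 0
Expand coordinatewise in base 2:
  c_1 = 3 = 1·2^0 + 1·2^1
  c_2 = 1 = 1·2^0
  c_3 = 0
  c_4 = 0
  c_5 = 0
λ_0 = (1, 1, 0, 0, 0)
λ_1 = (1, 0, 0, 0, 0)

((1, 1, 0, 0, 0), (1, 0, 0, 0, 0))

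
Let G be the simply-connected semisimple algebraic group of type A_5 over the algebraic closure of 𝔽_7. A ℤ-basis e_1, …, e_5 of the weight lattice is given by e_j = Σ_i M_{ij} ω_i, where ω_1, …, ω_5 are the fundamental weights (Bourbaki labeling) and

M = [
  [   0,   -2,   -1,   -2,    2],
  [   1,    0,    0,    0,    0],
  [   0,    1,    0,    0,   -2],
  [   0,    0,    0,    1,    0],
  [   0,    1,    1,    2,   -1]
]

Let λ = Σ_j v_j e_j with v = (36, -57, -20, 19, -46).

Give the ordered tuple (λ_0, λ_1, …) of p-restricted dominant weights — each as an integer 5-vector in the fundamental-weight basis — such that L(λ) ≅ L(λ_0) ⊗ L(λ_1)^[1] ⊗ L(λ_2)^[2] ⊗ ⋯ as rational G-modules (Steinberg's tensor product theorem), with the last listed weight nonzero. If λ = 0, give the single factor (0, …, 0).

Converting to the ω-basis (c_i = row i of M dotted with v = (36, -57, -20, 19, -46)):
  c_1 = 0·36 + (-2)·(-57) + (-1)·(-20) + (-2)·(19) + (2)·(-46) = 4
  c_2 = 1·36 + (0)·(-57) + (0)·(-20) + 0·19 + (0)·(-46) = 36
  c_3 = 0·36 + (1)·(-57) + (0)·(-20) + 0·19 + (-2)·(-46) = 35
  c_4 = 0·36 + (0)·(-57) + (0)·(-20) + 1·19 + (0)·(-46) = 19
  c_5 = 0·36 + (1)·(-57) + (1)·(-20) + 2·19 + (-1)·(-46) = 7
Writing each c_i in base p = 7:
  c_1 = 4 = 4·7^0
  c_2 = 36 = 1·7^0 + 5·7^1
  c_3 = 35 = 0·7^0 + 5·7^1
  c_4 = 19 = 5·7^0 + 2·7^1
  c_5 = 7 = 0·7^0 + 1·7^1
p-restricted factor λ_0 = (4, 1, 0, 5, 0)
p-restricted factor λ_1 = (0, 5, 5, 2, 1)

((4, 1, 0, 5, 0), (0, 5, 5, 2, 1))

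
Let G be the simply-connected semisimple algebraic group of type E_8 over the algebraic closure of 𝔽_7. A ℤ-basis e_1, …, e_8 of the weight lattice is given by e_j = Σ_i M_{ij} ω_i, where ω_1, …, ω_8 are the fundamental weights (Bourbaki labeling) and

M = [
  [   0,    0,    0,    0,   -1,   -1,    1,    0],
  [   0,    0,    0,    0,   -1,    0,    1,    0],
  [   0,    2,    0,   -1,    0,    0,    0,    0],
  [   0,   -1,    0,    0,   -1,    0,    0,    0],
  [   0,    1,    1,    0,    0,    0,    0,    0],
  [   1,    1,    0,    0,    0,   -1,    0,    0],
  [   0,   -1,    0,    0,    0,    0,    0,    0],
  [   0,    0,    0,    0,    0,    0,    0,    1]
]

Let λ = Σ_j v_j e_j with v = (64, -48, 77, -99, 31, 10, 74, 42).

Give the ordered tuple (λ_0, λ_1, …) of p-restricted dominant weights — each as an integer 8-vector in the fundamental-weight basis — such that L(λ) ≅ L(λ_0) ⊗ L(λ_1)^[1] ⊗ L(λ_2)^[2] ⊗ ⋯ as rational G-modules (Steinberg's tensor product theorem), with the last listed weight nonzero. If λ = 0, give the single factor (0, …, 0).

((5, 1, 3, 3, 1, 6, 6, 0), (4, 6, 0, 2, 4, 0, 6, 6))

In the fundamental-weight basis, λ has coordinates c = M·v (v = (64, -48, 77, -99, 31, 10, 74, 42)):
  c_1 = (0)·(64) + (0)·(-48) + (0)·(77) + (0)·(-99) + (-1)·(31) + (-1)·(10) + (1)·(74) + (0)·(42) = 33
  c_2 = (0)·(64) + (0)·(-48) + (0)·(77) + (0)·(-99) + (-1)·(31) + (0)·(10) + (1)·(74) + (0)·(42) = 43
  c_3 = (0)·(64) + (2)·(-48) + (0)·(77) + (-1)·(-99) + (0)·(31) + (0)·(10) + (0)·(74) + (0)·(42) = 3
  c_4 = (0)·(64) + (-1)·(-48) + (0)·(77) + (0)·(-99) + (-1)·(31) + (0)·(10) + (0)·(74) + (0)·(42) = 17
  c_5 = (0)·(64) + (1)·(-48) + (1)·(77) + (0)·(-99) + (0)·(31) + (0)·(10) + (0)·(74) + (0)·(42) = 29
  c_6 = (1)·(64) + (1)·(-48) + (0)·(77) + (0)·(-99) + (0)·(31) + (-1)·(10) + (0)·(74) + (0)·(42) = 6
  c_7 = (0)·(64) + (-1)·(-48) + (0)·(77) + (0)·(-99) + (0)·(31) + (0)·(10) + (0)·(74) + (0)·(42) = 48
  c_8 = (0)·(64) + (0)·(-48) + (0)·(77) + (0)·(-99) + (0)·(31) + (0)·(10) + (0)·(74) + (1)·(42) = 42
p = 7; digits c_i = Σ_j d_{ij}·7^j, 0 ≤ d_{ij} < 7:
  c_1 = 33 = 5·7^0 + 4·7^1
  c_2 = 43 = 1·7^0 + 6·7^1
  c_3 = 3 = 3·7^0
  c_4 = 17 = 3·7^0 + 2·7^1
  c_5 = 29 = 1·7^0 + 4·7^1
  c_6 = 6 = 6·7^0
  c_7 = 48 = 6·7^0 + 6·7^1
  c_8 = 42 = 0·7^0 + 6·7^1
Factor λ_0 = (5, 1, 3, 3, 1, 6, 6, 0)
Factor λ_1 = (4, 6, 0, 2, 4, 0, 6, 6)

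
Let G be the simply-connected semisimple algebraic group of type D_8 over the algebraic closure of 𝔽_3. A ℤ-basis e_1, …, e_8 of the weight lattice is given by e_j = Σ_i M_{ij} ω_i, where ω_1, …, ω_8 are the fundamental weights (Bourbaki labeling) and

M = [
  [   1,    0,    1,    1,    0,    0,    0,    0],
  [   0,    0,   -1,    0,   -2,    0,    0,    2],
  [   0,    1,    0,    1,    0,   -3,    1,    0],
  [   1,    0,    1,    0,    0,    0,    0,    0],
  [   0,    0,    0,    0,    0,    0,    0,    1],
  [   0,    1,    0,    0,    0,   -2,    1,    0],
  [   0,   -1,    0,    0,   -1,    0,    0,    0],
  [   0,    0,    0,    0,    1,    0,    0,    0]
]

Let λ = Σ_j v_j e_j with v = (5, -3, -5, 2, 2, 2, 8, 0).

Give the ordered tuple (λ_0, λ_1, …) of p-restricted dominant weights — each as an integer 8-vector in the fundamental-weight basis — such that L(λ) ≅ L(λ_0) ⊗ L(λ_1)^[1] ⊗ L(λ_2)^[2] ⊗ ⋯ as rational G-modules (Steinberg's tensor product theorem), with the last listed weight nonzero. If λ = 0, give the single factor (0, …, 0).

((2, 1, 1, 0, 0, 1, 1, 2),)

Change of basis e → ω: c = M·v where v = (5, -3, -5, 2, 2, 2, 8, 0):
  c_1 = (1)·(5) + (0)·(-3) + (1)·(-5) + (1)·(2) + (0)·(2) + (0)·(2) + (0)·(8) + (0)·(0) = 2
  c_2 = (0)·(5) + (0)·(-3) + (-1)·(-5) + (0)·(2) + (-2)·(2) + (0)·(2) + (0)·(8) + (2)·(0) = 1
  c_3 = (0)·(5) + (1)·(-3) + (0)·(-5) + (1)·(2) + (0)·(2) + (-3)·(2) + (1)·(8) + (0)·(0) = 1
  c_4 = (1)·(5) + (0)·(-3) + (1)·(-5) + (0)·(2) + (0)·(2) + (0)·(2) + (0)·(8) + (0)·(0) = 0
  c_5 = (0)·(5) + (0)·(-3) + (0)·(-5) + (0)·(2) + (0)·(2) + (0)·(2) + (0)·(8) + (1)·(0) = 0
  c_6 = (0)·(5) + (1)·(-3) + (0)·(-5) + (0)·(2) + (0)·(2) + (-2)·(2) + (1)·(8) + (0)·(0) = 1
  c_7 = (0)·(5) + (-1)·(-3) + (0)·(-5) + (0)·(2) + (-1)·(2) + (0)·(2) + (0)·(8) + (0)·(0) = 1
  c_8 = (0)·(5) + (0)·(-3) + (0)·(-5) + (0)·(2) + (1)·(2) + (0)·(2) + (0)·(8) + (0)·(0) = 2
p = 3; digits c_i = Σ_j d_{ij}·3^j, 0 ≤ d_{ij} < 3:
  c_1 = 2 = 2·3^0
  c_2 = 1 = 1·3^0
  c_3 = 1 = 1·3^0
  c_4 = 0
  c_5 = 0
  c_6 = 1 = 1·3^0
  c_7 = 1 = 1·3^0
  c_8 = 2 = 2·3^0
Factor λ_0 = (2, 1, 1, 0, 0, 1, 1, 2)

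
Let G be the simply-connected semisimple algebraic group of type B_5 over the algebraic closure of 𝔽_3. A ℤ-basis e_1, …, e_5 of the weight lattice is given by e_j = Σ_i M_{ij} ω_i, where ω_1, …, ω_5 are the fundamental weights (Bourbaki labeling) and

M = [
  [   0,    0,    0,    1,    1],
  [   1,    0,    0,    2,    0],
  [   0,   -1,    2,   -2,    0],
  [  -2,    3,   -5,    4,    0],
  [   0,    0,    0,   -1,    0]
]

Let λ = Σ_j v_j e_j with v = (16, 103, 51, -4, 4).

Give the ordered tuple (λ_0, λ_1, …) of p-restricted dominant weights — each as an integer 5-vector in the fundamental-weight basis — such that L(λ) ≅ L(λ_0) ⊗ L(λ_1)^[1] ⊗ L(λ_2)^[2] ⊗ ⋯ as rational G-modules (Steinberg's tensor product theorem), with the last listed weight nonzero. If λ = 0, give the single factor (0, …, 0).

((0, 2, 1, 0, 1), (0, 2, 2, 2, 1))

Converting to the ω-basis (c_i = row i of M dotted with v = (16, 103, 51, -4, 4)):
  c_1 = (0)·(16) + (0)·(103) + (0)·(51) + (1)·(-4) + (1)·(4) = 0
  c_2 = (1)·(16) + (0)·(103) + (0)·(51) + (2)·(-4) + (0)·(4) = 8
  c_3 = (0)·(16) + (-1)·(103) + (2)·(51) + (-2)·(-4) + (0)·(4) = 7
  c_4 = (-2)·(16) + (3)·(103) + (-5)·(51) + (4)·(-4) + (0)·(4) = 6
  c_5 = (0)·(16) + (0)·(103) + (0)·(51) + (-1)·(-4) + (0)·(4) = 4
p = 3; digits c_i = Σ_j d_{ij}·3^j, 0 ≤ d_{ij} < 3:
  c_1 = 0
  c_2 = 8 = 2·3^0 + 2·3^1
  c_3 = 7 = 1·3^0 + 2·3^1
  c_4 = 6 = 0·3^0 + 2·3^1
  c_5 = 4 = 1·3^0 + 1·3^1
λ_0 = (0, 2, 1, 0, 1)
λ_1 = (0, 2, 2, 2, 1)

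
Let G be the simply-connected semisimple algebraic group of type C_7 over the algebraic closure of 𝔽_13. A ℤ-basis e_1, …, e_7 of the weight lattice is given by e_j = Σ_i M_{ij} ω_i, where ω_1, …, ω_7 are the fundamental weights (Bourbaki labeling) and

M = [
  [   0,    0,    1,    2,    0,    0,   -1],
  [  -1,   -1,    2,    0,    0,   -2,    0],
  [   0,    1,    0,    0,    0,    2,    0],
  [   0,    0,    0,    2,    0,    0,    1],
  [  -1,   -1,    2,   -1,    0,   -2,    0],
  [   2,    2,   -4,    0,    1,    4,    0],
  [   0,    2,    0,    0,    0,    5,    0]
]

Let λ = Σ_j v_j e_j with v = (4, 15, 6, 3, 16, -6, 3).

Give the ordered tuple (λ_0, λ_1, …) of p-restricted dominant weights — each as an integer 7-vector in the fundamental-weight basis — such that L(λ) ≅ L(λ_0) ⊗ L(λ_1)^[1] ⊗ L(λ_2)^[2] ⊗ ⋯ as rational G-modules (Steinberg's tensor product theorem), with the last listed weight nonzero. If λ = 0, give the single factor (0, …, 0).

((9, 5, 3, 9, 2, 6, 0),)

Change of basis e → ω: c = M·v where v = (4, 15, 6, 3, 16, -6, 3):
  c_1 = (0)·(4) + (0)·(15) + (1)·(6) + (2)·(3) + (0)·(16) + (0)·(-6) + (-1)·(3) = 9
  c_2 = (-1)·(4) + (-1)·(15) + (2)·(6) + (0)·(3) + (0)·(16) + (-2)·(-6) + (0)·(3) = 5
  c_3 = (0)·(4) + (1)·(15) + (0)·(6) + (0)·(3) + (0)·(16) + (2)·(-6) + (0)·(3) = 3
  c_4 = (0)·(4) + (0)·(15) + (0)·(6) + (2)·(3) + (0)·(16) + (0)·(-6) + (1)·(3) = 9
  c_5 = (-1)·(4) + (-1)·(15) + (2)·(6) + (-1)·(3) + (0)·(16) + (-2)·(-6) + (0)·(3) = 2
  c_6 = (2)·(4) + (2)·(15) + (-4)·(6) + (0)·(3) + (1)·(16) + (4)·(-6) + (0)·(3) = 6
  c_7 = (0)·(4) + (2)·(15) + (0)·(6) + (0)·(3) + (0)·(16) + (5)·(-6) + (0)·(3) = 0
Writing each c_i in base p = 13:
  c_1 = 9 = 9·13^0
  c_2 = 5 = 5·13^0
  c_3 = 3 = 3·13^0
  c_4 = 9 = 9·13^0
  c_5 = 2 = 2·13^0
  c_6 = 6 = 6·13^0
  c_7 = 0
p-restricted factor λ_0 = (9, 5, 3, 9, 2, 6, 0)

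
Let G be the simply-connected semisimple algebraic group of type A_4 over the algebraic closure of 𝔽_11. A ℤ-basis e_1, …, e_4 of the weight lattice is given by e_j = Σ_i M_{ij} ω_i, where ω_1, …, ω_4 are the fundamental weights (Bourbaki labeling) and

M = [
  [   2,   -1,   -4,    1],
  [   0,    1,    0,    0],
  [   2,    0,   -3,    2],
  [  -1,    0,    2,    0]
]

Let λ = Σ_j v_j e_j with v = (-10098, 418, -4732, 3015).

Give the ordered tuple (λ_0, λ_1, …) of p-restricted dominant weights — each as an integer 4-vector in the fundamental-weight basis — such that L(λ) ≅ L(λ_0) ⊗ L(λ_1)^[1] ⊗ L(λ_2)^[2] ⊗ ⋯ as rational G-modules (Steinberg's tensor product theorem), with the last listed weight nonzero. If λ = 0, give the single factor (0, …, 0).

Converting to the ω-basis (c_i = row i of M dotted with v = (-10098, 418, -4732, 3015)):
  c_1 = (2)·(-10098) + (-1)·(418) + (-4)·(-4732) + 1·3015 = 1329
  c_2 = (0)·(-10098) + 1·418 + (0)·(-4732) + 0·3015 = 418
  c_3 = (2)·(-10098) + 0·418 + (-3)·(-4732) + 2·3015 = 30
  c_4 = (-1)·(-10098) + 0·418 + (2)·(-4732) + 0·3015 = 634
p = 11; digits c_i = Σ_j d_{ij}·11^j, 0 ≤ d_{ij} < 11:
  c_1 = 1329 = 9·11^0 + 10·11^1 + 10·11^2
  c_2 = 418 = 0·11^0 + 5·11^1 + 3·11^2
  c_3 = 30 = 8·11^0 + 2·11^1
  c_4 = 634 = 7·11^0 + 2·11^1 + 5·11^2
λ_0 = (9, 0, 8, 7)
λ_1 = (10, 5, 2, 2)
λ_2 = (10, 3, 0, 5)

((9, 0, 8, 7), (10, 5, 2, 2), (10, 3, 0, 5))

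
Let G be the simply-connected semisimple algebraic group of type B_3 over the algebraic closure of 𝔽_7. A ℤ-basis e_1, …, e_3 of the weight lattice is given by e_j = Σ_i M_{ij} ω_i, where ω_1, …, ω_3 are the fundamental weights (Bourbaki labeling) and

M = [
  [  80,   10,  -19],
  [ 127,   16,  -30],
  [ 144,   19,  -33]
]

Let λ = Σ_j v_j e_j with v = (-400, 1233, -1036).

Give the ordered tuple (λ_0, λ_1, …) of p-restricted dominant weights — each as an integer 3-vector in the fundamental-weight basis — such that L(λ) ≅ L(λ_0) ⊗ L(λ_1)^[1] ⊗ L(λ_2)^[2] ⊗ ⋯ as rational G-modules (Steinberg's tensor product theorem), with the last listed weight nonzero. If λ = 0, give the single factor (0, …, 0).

Change of basis e → ω: c = M·v where v = (-400, 1233, -1036):
  c_1 = 80*-400 + 10*1233 + -19*-1036 = 14
  c_2 = 127*-400 + 16*1233 + -30*-1036 = 8
  c_3 = 144*-400 + 19*1233 + -33*-1036 = 15
Expand coordinatewise in base 7:
  c_1 = 14 = 0·7^0 + 2·7^1
  c_2 = 8 = 1·7^0 + 1·7^1
  c_3 = 15 = 1·7^0 + 2·7^1
Factor λ_0 = (0, 1, 1)
Factor λ_1 = (2, 1, 2)

((0, 1, 1), (2, 1, 2))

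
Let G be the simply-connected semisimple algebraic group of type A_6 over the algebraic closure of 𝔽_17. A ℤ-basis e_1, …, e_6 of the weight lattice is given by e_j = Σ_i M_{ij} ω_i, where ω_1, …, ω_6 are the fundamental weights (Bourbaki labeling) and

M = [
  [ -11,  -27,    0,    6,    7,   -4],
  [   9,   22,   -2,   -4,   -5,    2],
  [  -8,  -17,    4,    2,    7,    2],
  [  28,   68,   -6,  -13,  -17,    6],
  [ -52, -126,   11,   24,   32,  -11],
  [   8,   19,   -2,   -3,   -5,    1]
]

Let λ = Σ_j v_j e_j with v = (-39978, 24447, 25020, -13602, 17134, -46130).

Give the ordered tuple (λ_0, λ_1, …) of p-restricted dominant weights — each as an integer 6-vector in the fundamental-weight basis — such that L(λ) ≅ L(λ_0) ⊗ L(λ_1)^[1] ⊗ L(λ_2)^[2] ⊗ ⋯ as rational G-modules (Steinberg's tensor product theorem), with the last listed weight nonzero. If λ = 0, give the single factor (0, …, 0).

Change of basis e → ω: c = M·v where v = (-39978, 24447, 25020, -13602, 17134, -46130):
  c_1 = (-11)·(-39978) + (-27)·(24447) + 0·25020 + (6)·(-13602) + 7·17134 + (-4)·(-46130) = 2535
  c_2 = (9)·(-39978) + 22·24447 + (-2)·(25020) + (-4)·(-13602) + (-5)·(17134) + (2)·(-46130) = 4470
  c_3 = (-8)·(-39978) + (-17)·(24447) + 4·25020 + (2)·(-13602) + 7·17134 + (2)·(-46130) = 4779
  c_4 = (28)·(-39978) + 68·24447 + (-6)·(25020) + (-13)·(-13602) + (-17)·(17134) + (6)·(-46130) = 1660
  c_5 = (-52)·(-39978) + (-126)·(24447) + 11·25020 + (24)·(-13602) + 32·17134 + (-11)·(-46130) = 3024
  c_6 = (8)·(-39978) + 19·24447 + (-2)·(25020) + (-3)·(-13602) + (-5)·(17134) + (1)·(-46130) = 3635
Expand coordinatewise in base 17:
  c_1 = 2535 = 2·17^0 + 13·17^1 + 8·17^2
  c_2 = 4470 = 16·17^0 + 7·17^1 + 15·17^2
  c_3 = 4779 = 2·17^0 + 9·17^1 + 16·17^2
  c_4 = 1660 = 11·17^0 + 12·17^1 + 5·17^2
  c_5 = 3024 = 15·17^0 + 7·17^1 + 10·17^2
  c_6 = 3635 = 14·17^0 + 9·17^1 + 12·17^2
Factor λ_0 = (2, 16, 2, 11, 15, 14)
Factor λ_1 = (13, 7, 9, 12, 7, 9)
Factor λ_2 = (8, 15, 16, 5, 10, 12)

((2, 16, 2, 11, 15, 14), (13, 7, 9, 12, 7, 9), (8, 15, 16, 5, 10, 12))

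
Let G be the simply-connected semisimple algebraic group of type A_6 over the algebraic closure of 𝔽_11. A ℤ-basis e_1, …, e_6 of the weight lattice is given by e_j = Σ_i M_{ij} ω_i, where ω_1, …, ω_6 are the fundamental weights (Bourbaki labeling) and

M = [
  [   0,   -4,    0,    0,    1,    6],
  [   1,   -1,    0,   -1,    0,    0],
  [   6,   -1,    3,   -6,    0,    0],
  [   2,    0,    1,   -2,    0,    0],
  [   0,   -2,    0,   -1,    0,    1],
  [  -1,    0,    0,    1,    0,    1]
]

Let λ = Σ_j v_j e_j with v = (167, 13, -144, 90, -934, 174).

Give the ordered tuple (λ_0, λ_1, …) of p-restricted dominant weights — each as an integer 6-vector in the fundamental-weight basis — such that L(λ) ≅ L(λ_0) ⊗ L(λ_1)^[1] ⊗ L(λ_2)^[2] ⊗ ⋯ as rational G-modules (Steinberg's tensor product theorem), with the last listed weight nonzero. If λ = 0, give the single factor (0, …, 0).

((3, 9, 6, 10, 3, 9), (5, 5, 1, 0, 5, 8))

Compute c_i = Σ_j M_{ij} v_j with v = (167, 13, -144, 90, -934, 174):
  c_1 = 0·167 + (-4)·(13) + (0)·(-144) + 0·90 + (1)·(-934) + 6·174 = 58
  c_2 = 1·167 + (-1)·(13) + (0)·(-144) + (-1)·(90) + (0)·(-934) + 0·174 = 64
  c_3 = 6·167 + (-1)·(13) + (3)·(-144) + (-6)·(90) + (0)·(-934) + 0·174 = 17
  c_4 = 2·167 + 0·13 + (1)·(-144) + (-2)·(90) + (0)·(-934) + 0·174 = 10
  c_5 = 0·167 + (-2)·(13) + (0)·(-144) + (-1)·(90) + (0)·(-934) + 1·174 = 58
  c_6 = (-1)·(167) + 0·13 + (0)·(-144) + 1·90 + (0)·(-934) + 1·174 = 97
Base-11 expansion of each c_i:
  c_1 = 58 = 3·11^0 + 5·11^1
  c_2 = 64 = 9·11^0 + 5·11^1
  c_3 = 17 = 6·11^0 + 1·11^1
  c_4 = 10 = 10·11^0
  c_5 = 58 = 3·11^0 + 5·11^1
  c_6 = 97 = 9·11^0 + 8·11^1
λ_0 = (3, 9, 6, 10, 3, 9)
λ_1 = (5, 5, 1, 0, 5, 8)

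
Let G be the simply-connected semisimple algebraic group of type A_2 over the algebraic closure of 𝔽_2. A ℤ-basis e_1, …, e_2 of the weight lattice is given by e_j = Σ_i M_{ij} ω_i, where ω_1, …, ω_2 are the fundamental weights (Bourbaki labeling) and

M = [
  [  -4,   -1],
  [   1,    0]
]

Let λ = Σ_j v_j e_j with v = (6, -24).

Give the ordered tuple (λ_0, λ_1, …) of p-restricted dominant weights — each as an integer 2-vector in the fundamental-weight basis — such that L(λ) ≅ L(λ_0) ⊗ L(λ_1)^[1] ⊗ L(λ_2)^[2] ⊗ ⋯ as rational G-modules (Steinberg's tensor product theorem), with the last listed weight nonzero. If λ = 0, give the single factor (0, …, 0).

((0, 0), (0, 1), (0, 1))

Converting to the ω-basis (c_i = row i of M dotted with v = (6, -24)):
  c_1 = (-4)·(6) + (-1)·(-24) = 0
  c_2 = (1)·(6) + (0)·(-24) = 6
Base-2 expansion of each c_i:
  c_1 = 0
  c_2 = 6 = 0·2^0 + 1·2^1 + 1·2^2
p-restricted factor λ_0 = (0, 0)
p-restricted factor λ_1 = (0, 1)
p-restricted factor λ_2 = (0, 1)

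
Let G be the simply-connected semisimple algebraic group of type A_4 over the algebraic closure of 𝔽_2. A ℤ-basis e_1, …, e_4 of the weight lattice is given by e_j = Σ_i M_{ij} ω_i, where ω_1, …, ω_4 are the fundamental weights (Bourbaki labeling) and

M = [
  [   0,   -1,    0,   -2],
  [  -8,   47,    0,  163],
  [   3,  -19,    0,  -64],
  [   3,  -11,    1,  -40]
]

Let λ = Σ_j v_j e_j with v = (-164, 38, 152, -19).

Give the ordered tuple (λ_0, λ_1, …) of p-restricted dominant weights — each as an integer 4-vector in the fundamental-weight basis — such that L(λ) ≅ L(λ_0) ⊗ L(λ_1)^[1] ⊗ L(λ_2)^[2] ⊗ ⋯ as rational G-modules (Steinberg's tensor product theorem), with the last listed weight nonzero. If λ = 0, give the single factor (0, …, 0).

Compute c_i = Σ_j M_{ij} v_j with v = (-164, 38, 152, -19):
  c_1 = (0)·(-164) + (-1)·(38) + 0·152 + (-2)·(-19) = 0
  c_2 = (-8)·(-164) + 47·38 + 0·152 + (163)·(-19) = 1
  c_3 = (3)·(-164) + (-19)·(38) + 0·152 + (-64)·(-19) = 2
  c_4 = (3)·(-164) + (-11)·(38) + 1·152 + (-40)·(-19) = 2
Writing each c_i in base p = 2:
  c_1 = 0
  c_2 = 1 = 1·2^0
  c_3 = 2 = 0·2^0 + 1·2^1
  c_4 = 2 = 0·2^0 + 1·2^1
λ_0 = (0, 1, 0, 0)
λ_1 = (0, 0, 1, 1)

((0, 1, 0, 0), (0, 0, 1, 1))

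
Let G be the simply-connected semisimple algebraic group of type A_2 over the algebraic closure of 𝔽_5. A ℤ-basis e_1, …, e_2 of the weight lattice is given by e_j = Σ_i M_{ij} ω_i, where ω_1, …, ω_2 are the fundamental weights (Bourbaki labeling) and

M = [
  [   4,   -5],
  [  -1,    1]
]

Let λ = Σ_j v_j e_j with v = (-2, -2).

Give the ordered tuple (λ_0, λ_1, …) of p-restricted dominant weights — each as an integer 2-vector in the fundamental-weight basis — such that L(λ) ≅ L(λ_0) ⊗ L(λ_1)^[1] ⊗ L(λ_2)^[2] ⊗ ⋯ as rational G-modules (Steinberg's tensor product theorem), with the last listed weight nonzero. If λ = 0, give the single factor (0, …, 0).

In the fundamental-weight basis, λ has coordinates c = M·v (v = (-2, -2)):
  c_1 = (4)·(-2) + (-5)·(-2) = 2
  c_2 = (-1)·(-2) + (1)·(-2) = 0
Base-5 expansion of each c_i:
  c_1 = 2 = 2·5^0
  c_2 = 0
λ_0 = (2, 0)

((2, 0),)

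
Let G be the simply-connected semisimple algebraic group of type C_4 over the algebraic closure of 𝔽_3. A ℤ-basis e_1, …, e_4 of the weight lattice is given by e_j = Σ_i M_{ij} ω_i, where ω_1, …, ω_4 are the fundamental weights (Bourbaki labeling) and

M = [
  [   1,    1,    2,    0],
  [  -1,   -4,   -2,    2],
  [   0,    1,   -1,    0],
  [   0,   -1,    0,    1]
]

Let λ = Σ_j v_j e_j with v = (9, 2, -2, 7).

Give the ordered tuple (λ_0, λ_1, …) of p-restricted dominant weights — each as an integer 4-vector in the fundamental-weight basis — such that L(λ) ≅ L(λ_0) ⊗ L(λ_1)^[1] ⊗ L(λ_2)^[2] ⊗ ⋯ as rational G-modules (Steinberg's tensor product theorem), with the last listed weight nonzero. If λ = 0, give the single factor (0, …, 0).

((1, 1, 1, 2), (2, 0, 1, 1))

Change of basis e → ω: c = M·v where v = (9, 2, -2, 7):
  c_1 = 1*9 + 1*2 + 2*-2 + 0*7 = 7
  c_2 = -1*9 + -4*2 + -2*-2 + 2*7 = 1
  c_3 = 0*9 + 1*2 + -1*-2 + 0*7 = 4
  c_4 = 0*9 + -1*2 + 0*-2 + 1*7 = 5
Expand coordinatewise in base 3:
  c_1 = 7 = 1·3^0 + 2·3^1
  c_2 = 1 = 1·3^0
  c_3 = 4 = 1·3^0 + 1·3^1
  c_4 = 5 = 2·3^0 + 1·3^1
p-restricted factor λ_0 = (1, 1, 1, 2)
p-restricted factor λ_1 = (2, 0, 1, 1)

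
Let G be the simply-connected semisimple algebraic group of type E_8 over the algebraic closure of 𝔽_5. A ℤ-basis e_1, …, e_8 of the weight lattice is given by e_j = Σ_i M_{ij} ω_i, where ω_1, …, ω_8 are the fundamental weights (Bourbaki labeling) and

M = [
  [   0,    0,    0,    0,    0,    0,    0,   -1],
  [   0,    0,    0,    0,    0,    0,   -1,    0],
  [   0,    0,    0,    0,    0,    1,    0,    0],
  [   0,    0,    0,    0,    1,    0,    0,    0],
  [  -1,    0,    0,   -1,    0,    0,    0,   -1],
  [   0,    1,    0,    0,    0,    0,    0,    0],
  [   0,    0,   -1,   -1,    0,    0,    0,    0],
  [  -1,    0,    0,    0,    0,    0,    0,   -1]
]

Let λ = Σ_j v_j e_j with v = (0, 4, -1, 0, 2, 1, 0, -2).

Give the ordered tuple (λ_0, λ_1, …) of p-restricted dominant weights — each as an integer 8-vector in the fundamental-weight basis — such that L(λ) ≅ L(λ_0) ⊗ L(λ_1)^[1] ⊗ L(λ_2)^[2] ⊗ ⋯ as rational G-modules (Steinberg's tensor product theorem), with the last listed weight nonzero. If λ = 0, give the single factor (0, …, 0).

((2, 0, 1, 2, 2, 4, 1, 2),)

Compute c_i = Σ_j M_{ij} v_j with v = (0, 4, -1, 0, 2, 1, 0, -2):
  c_1 = 0*0 + 0*4 + 0*-1 + 0*0 + 0*2 + 0*1 + 0*0 + -1*-2 = 2
  c_2 = 0*0 + 0*4 + 0*-1 + 0*0 + 0*2 + 0*1 + -1*0 + 0*-2 = 0
  c_3 = 0*0 + 0*4 + 0*-1 + 0*0 + 0*2 + 1*1 + 0*0 + 0*-2 = 1
  c_4 = 0*0 + 0*4 + 0*-1 + 0*0 + 1*2 + 0*1 + 0*0 + 0*-2 = 2
  c_5 = -1*0 + 0*4 + 0*-1 + -1*0 + 0*2 + 0*1 + 0*0 + -1*-2 = 2
  c_6 = 0*0 + 1*4 + 0*-1 + 0*0 + 0*2 + 0*1 + 0*0 + 0*-2 = 4
  c_7 = 0*0 + 0*4 + -1*-1 + -1*0 + 0*2 + 0*1 + 0*0 + 0*-2 = 1
  c_8 = -1*0 + 0*4 + 0*-1 + 0*0 + 0*2 + 0*1 + 0*0 + -1*-2 = 2
p = 5; digits c_i = Σ_j d_{ij}·5^j, 0 ≤ d_{ij} < 5:
  c_1 = 2 = 2·5^0
  c_2 = 0
  c_3 = 1 = 1·5^0
  c_4 = 2 = 2·5^0
  c_5 = 2 = 2·5^0
  c_6 = 4 = 4·5^0
  c_7 = 1 = 1·5^0
  c_8 = 2 = 2·5^0
p-restricted factor λ_0 = (2, 0, 1, 2, 2, 4, 1, 2)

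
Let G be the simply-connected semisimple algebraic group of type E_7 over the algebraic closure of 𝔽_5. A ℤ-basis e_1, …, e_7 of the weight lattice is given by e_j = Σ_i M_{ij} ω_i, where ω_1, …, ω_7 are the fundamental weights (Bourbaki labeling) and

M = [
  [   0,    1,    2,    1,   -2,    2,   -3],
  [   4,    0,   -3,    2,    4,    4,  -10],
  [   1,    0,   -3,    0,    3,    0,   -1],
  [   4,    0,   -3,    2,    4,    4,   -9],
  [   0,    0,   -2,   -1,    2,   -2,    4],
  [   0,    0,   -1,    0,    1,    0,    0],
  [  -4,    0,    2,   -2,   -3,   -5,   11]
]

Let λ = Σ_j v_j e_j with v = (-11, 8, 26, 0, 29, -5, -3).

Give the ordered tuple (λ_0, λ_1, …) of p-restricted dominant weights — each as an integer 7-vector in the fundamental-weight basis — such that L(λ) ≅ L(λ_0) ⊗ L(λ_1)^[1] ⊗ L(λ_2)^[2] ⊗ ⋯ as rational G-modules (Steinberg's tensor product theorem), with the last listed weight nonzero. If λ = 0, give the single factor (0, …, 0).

ω-coordinates c = M·v, v = (-11, 8, 26, 0, 29, -5, -3):
  c_1 = (0)·(-11) + 1·8 + 2·26 + 1·0 + (-2)·(29) + (2)·(-5) + (-3)·(-3) = 1
  c_2 = (4)·(-11) + 0·8 + (-3)·(26) + 2·0 + 4·29 + (4)·(-5) + (-10)·(-3) = 4
  c_3 = (1)·(-11) + 0·8 + (-3)·(26) + 0·0 + 3·29 + (0)·(-5) + (-1)·(-3) = 1
  c_4 = (4)·(-11) + 0·8 + (-3)·(26) + 2·0 + 4·29 + (4)·(-5) + (-9)·(-3) = 1
  c_5 = (0)·(-11) + 0·8 + (-2)·(26) + (-1)·(0) + 2·29 + (-2)·(-5) + (4)·(-3) = 4
  c_6 = (0)·(-11) + 0·8 + (-1)·(26) + 0·0 + 1·29 + (0)·(-5) + (0)·(-3) = 3
  c_7 = (-4)·(-11) + 0·8 + 2·26 + (-2)·(0) + (-3)·(29) + (-5)·(-5) + (11)·(-3) = 1
p = 5; digits c_i = Σ_j d_{ij}·5^j, 0 ≤ d_{ij} < 5:
  c_1 = 1 = 1·5^0
  c_2 = 4 = 4·5^0
  c_3 = 1 = 1·5^0
  c_4 = 1 = 1·5^0
  c_5 = 4 = 4·5^0
  c_6 = 3 = 3·5^0
  c_7 = 1 = 1·5^0
p-restricted factor λ_0 = (1, 4, 1, 1, 4, 3, 1)

((1, 4, 1, 1, 4, 3, 1),)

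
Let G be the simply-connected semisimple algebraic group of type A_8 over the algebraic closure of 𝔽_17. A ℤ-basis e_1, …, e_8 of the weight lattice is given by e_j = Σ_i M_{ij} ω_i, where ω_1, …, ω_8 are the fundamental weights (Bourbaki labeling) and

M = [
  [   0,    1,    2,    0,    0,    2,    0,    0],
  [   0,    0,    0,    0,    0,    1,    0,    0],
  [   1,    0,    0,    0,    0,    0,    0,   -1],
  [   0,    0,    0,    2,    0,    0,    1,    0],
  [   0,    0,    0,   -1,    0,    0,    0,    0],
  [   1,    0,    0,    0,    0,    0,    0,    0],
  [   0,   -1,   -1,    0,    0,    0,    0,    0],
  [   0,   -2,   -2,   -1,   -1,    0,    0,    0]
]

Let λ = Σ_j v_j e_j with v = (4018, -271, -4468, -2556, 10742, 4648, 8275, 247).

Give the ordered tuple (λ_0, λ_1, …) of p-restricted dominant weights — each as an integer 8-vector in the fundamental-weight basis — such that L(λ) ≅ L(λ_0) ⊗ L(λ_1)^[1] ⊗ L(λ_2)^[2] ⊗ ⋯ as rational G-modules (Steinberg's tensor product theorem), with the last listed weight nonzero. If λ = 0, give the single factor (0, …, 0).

((4, 7, 14, 1, 6, 6, 13, 0), (5, 1, 0, 16, 14, 15, 6, 8), (0, 16, 13, 10, 8, 13, 16, 4))

Converting to the ω-basis (c_i = row i of M dotted with v = (4018, -271, -4468, -2556, 10742, 4648, 8275, 247)):
  c_1 = 0*4018 + 1*-271 + 2*-4468 + 0*-2556 + 0*10742 + 2*4648 + 0*8275 + 0*247 = 89
  c_2 = 0*4018 + 0*-271 + 0*-4468 + 0*-2556 + 0*10742 + 1*4648 + 0*8275 + 0*247 = 4648
  c_3 = 1*4018 + 0*-271 + 0*-4468 + 0*-2556 + 0*10742 + 0*4648 + 0*8275 + -1*247 = 3771
  c_4 = 0*4018 + 0*-271 + 0*-4468 + 2*-2556 + 0*10742 + 0*4648 + 1*8275 + 0*247 = 3163
  c_5 = 0*4018 + 0*-271 + 0*-4468 + -1*-2556 + 0*10742 + 0*4648 + 0*8275 + 0*247 = 2556
  c_6 = 1*4018 + 0*-271 + 0*-4468 + 0*-2556 + 0*10742 + 0*4648 + 0*8275 + 0*247 = 4018
  c_7 = 0*4018 + -1*-271 + -1*-4468 + 0*-2556 + 0*10742 + 0*4648 + 0*8275 + 0*247 = 4739
  c_8 = 0*4018 + -2*-271 + -2*-4468 + -1*-2556 + -1*10742 + 0*4648 + 0*8275 + 0*247 = 1292
Expand coordinatewise in base 17:
  c_1 = 89 = 4·17^0 + 5·17^1
  c_2 = 4648 = 7·17^0 + 1·17^1 + 16·17^2
  c_3 = 3771 = 14·17^0 + 0·17^1 + 13·17^2
  c_4 = 3163 = 1·17^0 + 16·17^1 + 10·17^2
  c_5 = 2556 = 6·17^0 + 14·17^1 + 8·17^2
  c_6 = 4018 = 6·17^0 + 15·17^1 + 13·17^2
  c_7 = 4739 = 13·17^0 + 6·17^1 + 16·17^2
  c_8 = 1292 = 0·17^0 + 8·17^1 + 4·17^2
λ_0 = (4, 7, 14, 1, 6, 6, 13, 0)
λ_1 = (5, 1, 0, 16, 14, 15, 6, 8)
λ_2 = (0, 16, 13, 10, 8, 13, 16, 4)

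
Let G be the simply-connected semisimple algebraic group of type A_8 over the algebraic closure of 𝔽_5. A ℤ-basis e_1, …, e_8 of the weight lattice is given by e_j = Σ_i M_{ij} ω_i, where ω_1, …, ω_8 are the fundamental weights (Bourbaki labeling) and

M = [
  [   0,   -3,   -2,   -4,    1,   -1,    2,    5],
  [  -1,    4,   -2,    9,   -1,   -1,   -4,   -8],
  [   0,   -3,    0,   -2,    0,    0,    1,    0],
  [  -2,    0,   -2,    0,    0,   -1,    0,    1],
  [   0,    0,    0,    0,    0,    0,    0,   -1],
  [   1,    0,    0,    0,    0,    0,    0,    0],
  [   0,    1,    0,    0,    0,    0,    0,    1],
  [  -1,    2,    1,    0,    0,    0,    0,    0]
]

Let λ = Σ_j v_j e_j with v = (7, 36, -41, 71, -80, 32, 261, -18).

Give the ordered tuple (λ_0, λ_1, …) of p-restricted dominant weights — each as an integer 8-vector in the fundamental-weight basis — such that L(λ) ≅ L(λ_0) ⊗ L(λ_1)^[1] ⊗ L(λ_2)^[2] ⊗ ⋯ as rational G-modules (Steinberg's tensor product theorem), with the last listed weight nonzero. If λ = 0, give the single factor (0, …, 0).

ω-coordinates c = M·v, v = (7, 36, -41, 71, -80, 32, 261, -18):
  c_1 = (0)·(7) + (-3)·(36) + (-2)·(-41) + (-4)·(71) + (1)·(-80) + (-1)·(32) + (2)·(261) + (5)·(-18) = 10
  c_2 = (-1)·(7) + (4)·(36) + (-2)·(-41) + (9)·(71) + (-1)·(-80) + (-1)·(32) + (-4)·(261) + (-8)·(-18) = 6
  c_3 = (0)·(7) + (-3)·(36) + (0)·(-41) + (-2)·(71) + (0)·(-80) + (0)·(32) + (1)·(261) + (0)·(-18) = 11
  c_4 = (-2)·(7) + (0)·(36) + (-2)·(-41) + (0)·(71) + (0)·(-80) + (-1)·(32) + (0)·(261) + (1)·(-18) = 18
  c_5 = (0)·(7) + (0)·(36) + (0)·(-41) + (0)·(71) + (0)·(-80) + (0)·(32) + (0)·(261) + (-1)·(-18) = 18
  c_6 = (1)·(7) + (0)·(36) + (0)·(-41) + (0)·(71) + (0)·(-80) + (0)·(32) + (0)·(261) + (0)·(-18) = 7
  c_7 = (0)·(7) + (1)·(36) + (0)·(-41) + (0)·(71) + (0)·(-80) + (0)·(32) + (0)·(261) + (1)·(-18) = 18
  c_8 = (-1)·(7) + (2)·(36) + (1)·(-41) + (0)·(71) + (0)·(-80) + (0)·(32) + (0)·(261) + (0)·(-18) = 24
p = 5; digits c_i = Σ_j d_{ij}·5^j, 0 ≤ d_{ij} < 5:
  c_1 = 10 = 0·5^0 + 2·5^1
  c_2 = 6 = 1·5^0 + 1·5^1
  c_3 = 11 = 1·5^0 + 2·5^1
  c_4 = 18 = 3·5^0 + 3·5^1
  c_5 = 18 = 3·5^0 + 3·5^1
  c_6 = 7 = 2·5^0 + 1·5^1
  c_7 = 18 = 3·5^0 + 3·5^1
  c_8 = 24 = 4·5^0 + 4·5^1
p-restricted factor λ_0 = (0, 1, 1, 3, 3, 2, 3, 4)
p-restricted factor λ_1 = (2, 1, 2, 3, 3, 1, 3, 4)

((0, 1, 1, 3, 3, 2, 3, 4), (2, 1, 2, 3, 3, 1, 3, 4))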